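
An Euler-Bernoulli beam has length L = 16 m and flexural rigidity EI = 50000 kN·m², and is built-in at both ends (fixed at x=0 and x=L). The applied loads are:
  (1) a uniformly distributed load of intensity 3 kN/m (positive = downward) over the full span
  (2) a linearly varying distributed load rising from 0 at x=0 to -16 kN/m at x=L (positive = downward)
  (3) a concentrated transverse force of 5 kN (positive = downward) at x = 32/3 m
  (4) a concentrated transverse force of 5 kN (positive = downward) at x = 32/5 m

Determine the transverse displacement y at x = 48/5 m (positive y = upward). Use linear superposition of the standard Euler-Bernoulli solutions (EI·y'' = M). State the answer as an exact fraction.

y(48/5) = 1975936/146484375 m

Load 1 — uniform load w=3 kN/m over full span:
  y_1 = -wx²(L-x)²/(24EI) = -3·(48/5)²·(16-(48/5))²/(24·50000) = -18432/1953125 m
Load 2 — triangular load w₀=-16 kN/m (0→w₀ over full span):
  y_2 = -w₀x²(L-x)²(x+2L)/(120LEI) = -(-16)·(48/5)²·(16-(48/5))²·((48/5)+2·16)/(120·16·50000) = 1277952/48828125 m
Load 3 — point force P=5 kN at a=32/3 m (b=L-a=16/3):
  y_3 = -Pb²x²(3aL-(3a+b)x)/(6L³EI)  [x≤a] = -5·(16/3)²·(48/5)²·(3·(32/3)·16-(3·(32/3)+(16/3))·(48/5))/(6·16³·50000) = -128/78125 m
Load 4 — point force P=5 kN at a=32/5 m (b=L-a=48/5):
  y_4 = -Pa²(L-x)²(3bL-(3b+a)(L-x))/(6L³EI)  [x>a] = -5·(32/5)²·(16-(48/5))²·(3·(48/5)·16-(3·(48/5)+(32/5))·(16-(48/5)))/(6·16³·50000) = -47104/29296875 m
Superposition: y = Σ y_i = 1975936/146484375 m ≈ 0.013489 m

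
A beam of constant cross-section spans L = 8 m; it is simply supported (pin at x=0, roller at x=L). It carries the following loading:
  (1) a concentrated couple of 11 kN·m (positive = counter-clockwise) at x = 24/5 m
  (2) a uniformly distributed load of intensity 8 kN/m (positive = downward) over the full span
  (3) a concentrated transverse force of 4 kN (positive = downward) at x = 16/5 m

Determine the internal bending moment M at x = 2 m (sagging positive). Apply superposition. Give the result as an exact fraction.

M(2) = 1111/20 kN·m

Load 1 — applied couple M₀=11 kN·m at a=24/5 m (b=L-a=16/5):
  M_1 = M₀x/L  [x≤a] = 11·2/8 = 11/4 kN·m
Load 2 — uniform load w=8 kN/m over full span:
  M_2 = wx(L-x)/2 = 8·2·(8-2)/2 = 48 kN·m
Load 3 — point force P=4 kN at a=16/5 m (b=L-a=24/5):
  M_3 = Pbx/L  [x≤a] = 4·(24/5)·2/8 = 24/5 kN·m
Superposition: M = Σ M_i = 1111/20 kN·m ≈ 55.550000 kN·m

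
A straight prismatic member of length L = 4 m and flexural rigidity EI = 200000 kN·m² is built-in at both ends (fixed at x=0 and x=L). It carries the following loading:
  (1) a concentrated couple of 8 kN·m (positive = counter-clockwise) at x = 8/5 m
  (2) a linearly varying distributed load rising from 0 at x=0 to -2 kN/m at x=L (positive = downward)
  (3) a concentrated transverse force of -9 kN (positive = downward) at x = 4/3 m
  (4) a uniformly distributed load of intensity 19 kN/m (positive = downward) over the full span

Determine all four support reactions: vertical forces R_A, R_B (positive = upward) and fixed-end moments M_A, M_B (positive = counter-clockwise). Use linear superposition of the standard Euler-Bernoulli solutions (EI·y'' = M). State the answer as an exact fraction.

R_A = 2476/75 kN, M_A = 1492/75 kN·m, R_B = 2249/75 kN, M_B = -1388/75 kN·m

Load 1 — applied couple M₀=8 kN·m at a=8/5 m (b=L-a=12/5):
  R_A = 6M₀ab/L³ = 6·8·(8/5)·(12/5)/4³ = 72/25 kN
  M_A = M₀b(2a-b)/L² = 8·(12/5)·(2·(8/5)-(12/5))/4² = 24/25 kN·m
  R_B = -6M₀ab/L³ = -6·8·(8/5)·(12/5)/4³ = -72/25 kN
  M_B = M₀a(2b-a)/L² = 8·(8/5)·(2·(12/5)-(8/5))/4² = 64/25 kN·m
Load 2 — triangular load w₀=-2 kN/m (0→w₀ over full span):
  R_A = 3w₀L/20 = 3·(-2)·4/20 = -6/5 kN
  M_A = w₀L²/30 = (-2)·4²/30 = -16/15 kN·m
  R_B = 7w₀L/20 = 7·(-2)·4/20 = -14/5 kN
  M_B = -w₀L²/20 = -(-2)·4²/20 = 8/5 kN·m
Load 3 — point force P=-9 kN at a=4/3 m (b=L-a=8/3):
  R_A = Pb²(3a+b)/L³ = (-9)·(8/3)²·(3·(4/3)+(8/3))/4³ = -20/3 kN
  M_A = Pab²/L² = (-9)·(4/3)·(8/3)²/4² = -16/3 kN·m
  R_B = Pa²(a+3b)/L³ = (-9)·(4/3)²·((4/3)+3·(8/3))/4³ = -7/3 kN
  M_B = -Pa²b/L² = -(-9)·(4/3)²·(8/3)/4² = 8/3 kN·m
Load 4 — uniform load w=19 kN/m over full span:
  R_A = wL/2 = 19·4/2 = 38 kN
  M_A = wL²/12 = 19·4²/12 = 76/3 kN·m
  R_B = wL/2 = 19·4/2 = 38 kN
  M_B = -wL²/12 = -19·4²/12 = -76/3 kN·m
Superposition: R_A = 2476/75 kN, M_A = 1492/75 kN·m, R_B = 2249/75 kN, M_B = -1388/75 kN·m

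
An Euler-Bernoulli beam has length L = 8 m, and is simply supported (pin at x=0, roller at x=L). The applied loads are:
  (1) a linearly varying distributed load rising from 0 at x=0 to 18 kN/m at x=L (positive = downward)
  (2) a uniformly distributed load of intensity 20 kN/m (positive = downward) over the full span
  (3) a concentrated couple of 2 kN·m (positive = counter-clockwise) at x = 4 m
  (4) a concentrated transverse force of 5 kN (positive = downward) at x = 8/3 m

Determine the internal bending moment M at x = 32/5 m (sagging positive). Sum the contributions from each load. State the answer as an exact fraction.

M(32/5) = 59986/375 kN·m

Load 1 — triangular load w₀=18 kN/m (0→w₀ over full span):
  M_1 = w₀Lx/6 - w₀x³/(6L) = 18·8·(32/5)/6 - 18·(32/5)³/(6·8) = 6912/125 kN·m
Load 2 — uniform load w=20 kN/m over full span:
  M_2 = wx(L-x)/2 = 20·(32/5)·(8-(32/5))/2 = 512/5 kN·m
Load 3 — applied couple M₀=2 kN·m at a=4 m (b=L-a=4):
  M_3 = M₀x/L - M₀  [x>a] = 2·(32/5)/8 - 2 = -2/5 kN·m
Load 4 — point force P=5 kN at a=8/3 m (b=L-a=16/3):
  M_4 = Pa(L-x)/L  [x>a] = 5·(8/3)·(8-(32/5))/8 = 8/3 kN·m
Superposition: M = Σ M_i = 59986/375 kN·m ≈ 159.962667 kN·m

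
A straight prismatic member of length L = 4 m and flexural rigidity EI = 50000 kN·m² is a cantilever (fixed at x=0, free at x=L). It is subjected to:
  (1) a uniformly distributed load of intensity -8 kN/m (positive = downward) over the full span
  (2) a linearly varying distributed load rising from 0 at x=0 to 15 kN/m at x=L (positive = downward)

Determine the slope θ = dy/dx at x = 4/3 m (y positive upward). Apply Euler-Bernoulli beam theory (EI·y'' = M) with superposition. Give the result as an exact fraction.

θ(4/3) = -23/56250 rad

Load 1 — uniform load w=-8 kN/m over full span:
  θ_1 = -wx(x²-3Lx+3L²)/(6EI) = -(-8)·(4/3)·((4/3)²-3·4·(4/3)+3·4²)/(6·50000) = 304/253125 rad
Load 2 — triangular load w₀=15 kN/m (0→w₀ over full span):
  θ_2 = (w₀Lx²/4-w₀L²x/3-w₀x⁴/(24L))/EI = (15·4·(4/3)²/4-15·4²·(4/3)/3-15·(4/3)⁴/(24·4))/50000 = -163/101250 rad
Superposition: θ = Σ θ_i = -23/56250 rad ≈ -0.000409 rad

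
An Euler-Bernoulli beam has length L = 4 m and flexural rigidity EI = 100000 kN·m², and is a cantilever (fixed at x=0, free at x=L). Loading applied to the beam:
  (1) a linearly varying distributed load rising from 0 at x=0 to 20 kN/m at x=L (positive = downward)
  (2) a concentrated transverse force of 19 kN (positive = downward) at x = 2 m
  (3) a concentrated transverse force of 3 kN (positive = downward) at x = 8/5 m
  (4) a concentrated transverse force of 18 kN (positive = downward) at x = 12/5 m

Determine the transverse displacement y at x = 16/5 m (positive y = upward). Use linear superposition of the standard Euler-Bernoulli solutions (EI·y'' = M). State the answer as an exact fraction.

y(16/5) = -447331/78125000 m

Load 1 — triangular load w₀=20 kN/m (0→w₀ over full span):
  y_1 = (w₀Lx³/12-w₀L²x²/6-w₀x⁵/(120L))/EI = (20·4·(16/5)³/12-20·4²·(16/5)²/6-20·(16/5)⁵/(120·4))/100000 = -100096/29296875 m
Load 2 — point force P=19 kN at a=2 m (b=L-a=2):
  y_2 = -Pa²(3x-a)/(6EI)  [x>a] = -19·2²·(3·(16/5)-2)/(6·100000) = -361/375000 m
Load 3 — point force P=3 kN at a=8/5 m (b=L-a=12/5):
  y_3 = -Pa²(3x-a)/(6EI)  [x>a] = -3·(8/5)²·(3·(16/5)-(8/5))/(6·100000) = -8/78125 m
Load 4 — point force P=18 kN at a=12/5 m (b=L-a=8/5):
  y_4 = -Pa²(3x-a)/(6EI)  [x>a] = -18·(12/5)²·(3·(16/5)-(12/5))/(6·100000) = -486/390625 m
Superposition: y = Σ y_i = -447331/78125000 m ≈ -0.005726 m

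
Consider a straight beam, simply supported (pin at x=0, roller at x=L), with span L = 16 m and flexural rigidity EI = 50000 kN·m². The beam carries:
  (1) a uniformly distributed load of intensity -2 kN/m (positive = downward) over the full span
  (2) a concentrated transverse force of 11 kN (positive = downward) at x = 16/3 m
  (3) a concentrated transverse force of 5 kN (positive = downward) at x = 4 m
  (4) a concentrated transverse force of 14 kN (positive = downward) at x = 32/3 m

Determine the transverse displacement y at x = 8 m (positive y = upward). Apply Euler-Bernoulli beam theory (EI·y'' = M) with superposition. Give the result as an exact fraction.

y(8) = -409/50625 m

Load 1 — uniform load w=-2 kN/m over full span:
  y_1 = -wx(L³-2Lx²+x³)/(24EI) = -(-2)·8·(16³-2·16·8²+8³)/(24·50000) = 64/1875 m
Load 2 — point force P=11 kN at a=16/3 m (b=L-a=32/3):
  y_2 = -Pa(L-x)(2Lx-a²-x²)/(6LEI)  [x>a] = -11·(16/3)·(16-8)·(2·16·8-(16/3)²-8²)/(6·16·50000) = -4048/253125 m
Load 3 — point force P=5 kN at a=4 m (b=L-a=12):
  y_3 = -Pa(L-x)(2Lx-a²-x²)/(6LEI)  [x>a] = -5·4·(16-8)·(2·16·8-4²-8²)/(6·16·50000) = -11/1875 m
Load 4 — point force P=14 kN at a=32/3 m (b=L-a=16/3):
  y_4 = -Pbx(L²-b²-x²)/(6LEI)  [x≤a] = -14·(16/3)·8·(16²-(16/3)²-8²)/(6·16·50000) = -5152/253125 m
Superposition: y = Σ y_i = -409/50625 m ≈ -0.008079 m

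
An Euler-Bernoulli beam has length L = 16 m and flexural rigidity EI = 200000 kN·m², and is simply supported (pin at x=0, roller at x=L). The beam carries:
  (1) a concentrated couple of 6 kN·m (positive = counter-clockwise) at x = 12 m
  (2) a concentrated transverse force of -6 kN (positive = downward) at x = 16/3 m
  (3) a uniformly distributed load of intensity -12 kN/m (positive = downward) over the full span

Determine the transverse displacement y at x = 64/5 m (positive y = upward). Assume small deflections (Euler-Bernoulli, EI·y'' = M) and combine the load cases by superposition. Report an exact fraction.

Load 1 — applied couple M₀=6 kN·m at a=12 m (b=L-a=4):
  y_1 = (M₀x³/(6L)-M₀(x-a)²/2+C₁x)/EI  [x>a] with C₁=M₀(3b²-L²)/(6L)=-13 = (6·(64/5)³/(6·16)-6·((64/5)-12)²/2+(-13)·(64/5))/200000 = -291/1562500 m
Load 2 — point force P=-6 kN at a=16/3 m (b=L-a=32/3):
  y_2 = -Pa(L-x)(2Lx-a²-x²)/(6LEI)  [x>a] = -(-6)·(16/3)·(16-(64/5))·(2·16·(64/5)-(16/3)²-(64/5)²)/(6·16·200000) = 12224/10546875 m
Load 3 — uniform load w=-12 kN/m over full span:
  y_3 = -wx(L³-2Lx²+x³)/(24EI) = -(-12)·(64/5)·(16³-2·16·(64/5)²+(64/5)³)/(24·200000) = 59392/1953125 m
Superposition: y = Σ y_i = 6619531/210937500 m ≈ 0.031381 m

y(64/5) = 6619531/210937500 m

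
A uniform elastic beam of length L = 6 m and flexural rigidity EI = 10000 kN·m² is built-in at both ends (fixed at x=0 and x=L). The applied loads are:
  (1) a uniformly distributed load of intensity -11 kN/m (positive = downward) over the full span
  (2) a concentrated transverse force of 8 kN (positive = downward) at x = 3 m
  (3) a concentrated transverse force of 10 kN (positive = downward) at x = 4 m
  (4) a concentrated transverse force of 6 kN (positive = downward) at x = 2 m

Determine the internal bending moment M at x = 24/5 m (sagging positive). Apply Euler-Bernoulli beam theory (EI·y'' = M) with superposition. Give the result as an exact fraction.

Load 1 — uniform load w=-11 kN/m over full span:
  M_1 = wLx/2 - wL²/12 - wx²/2 = (-11)·6·(24/5)/2 - (-11)·6²/12 - (-11)·(24/5)²/2 = 33/25 kN·m
Load 2 — point force P=8 kN at a=3 m (b=L-a=3):
  M_2 = Pa²(a+3b)(L-x)/L³ - Pa²b/L²  [x>a] = 8·3²·(3+3·3)·(6-(24/5))/6³ - 8·3²·3/6² = -6/5 kN·m
Load 3 — point force P=10 kN at a=4 m (b=L-a=2):
  M_3 = Pa²(a+3b)(L-x)/L³ - Pa²b/L²  [x>a] = 10·4²·(4+3·2)·(6-(24/5))/6³ - 10·4²·2/6² = 0 kN·m
Load 4 — point force P=6 kN at a=2 m (b=L-a=4):
  M_4 = Pa²(a+3b)(L-x)/L³ - Pa²b/L²  [x>a] = 6·2²·(2+3·4)·(6-(24/5))/6³ - 6·2²·4/6² = -4/5 kN·m
Superposition: M = Σ M_i = -17/25 kN·m ≈ -0.680000 kN·m

M(24/5) = -17/25 kN·m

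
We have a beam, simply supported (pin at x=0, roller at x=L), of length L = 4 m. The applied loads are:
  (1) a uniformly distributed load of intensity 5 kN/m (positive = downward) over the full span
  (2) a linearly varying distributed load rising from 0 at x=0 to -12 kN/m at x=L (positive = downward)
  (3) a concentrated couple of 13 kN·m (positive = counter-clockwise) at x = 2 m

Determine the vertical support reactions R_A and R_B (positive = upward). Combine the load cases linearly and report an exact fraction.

R_A = 21/4 kN, R_B = -37/4 kN

Load 1 — uniform load w=5 kN/m over full span:
  R_A = wL/2 = 5·4/2 = 10 kN
  R_B = wL/2 = 5·4/2 = 10 kN
Load 2 — triangular load w₀=-12 kN/m (0→w₀ over full span):
  R_A = w₀L/6 = (-12)·4/6 = -8 kN
  R_B = w₀L/3 = (-12)·4/3 = -16 kN
Load 3 — applied couple M₀=13 kN·m at a=2 m (b=L-a=2):
  R_A = M₀/L = 13/4 kN
  R_B = -M₀/L = -13/4 kN
Superposition: R_A = 21/4 kN, R_B = -37/4 kN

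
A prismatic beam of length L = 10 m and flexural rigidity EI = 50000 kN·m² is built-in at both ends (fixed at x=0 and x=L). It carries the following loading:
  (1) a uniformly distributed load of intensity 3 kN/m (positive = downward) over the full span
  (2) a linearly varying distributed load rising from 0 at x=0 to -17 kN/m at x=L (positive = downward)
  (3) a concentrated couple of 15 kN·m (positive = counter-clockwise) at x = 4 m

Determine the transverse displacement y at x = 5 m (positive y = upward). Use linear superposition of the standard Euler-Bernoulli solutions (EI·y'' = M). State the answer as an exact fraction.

y(5) = 1519/480000 m

Load 1 — uniform load w=3 kN/m over full span:
  y_1 = -wx²(L-x)²/(24EI) = -3·5²·(10-5)²/(24·50000) = -1/640 m
Load 2 — triangular load w₀=-17 kN/m (0→w₀ over full span):
  y_2 = -w₀x²(L-x)²(x+2L)/(120LEI) = -(-17)·5²·(10-5)²·(5+2·10)/(120·10·50000) = 17/3840 m
Load 3 — applied couple M₀=15 kN·m at a=4 m (b=L-a=6):
  y_3 = (R_Ax³/6 - M_Ax²/2 - M₀(x-a)²/2)/EI  [x>a] with R_A=54/25, M_A=9/5 = ((54/25)·5³/6 - (9/5)·5²/2 - 15·(5-4)²/2)/50000 = 3/10000 m
Superposition: y = Σ y_i = 1519/480000 m ≈ 0.003165 m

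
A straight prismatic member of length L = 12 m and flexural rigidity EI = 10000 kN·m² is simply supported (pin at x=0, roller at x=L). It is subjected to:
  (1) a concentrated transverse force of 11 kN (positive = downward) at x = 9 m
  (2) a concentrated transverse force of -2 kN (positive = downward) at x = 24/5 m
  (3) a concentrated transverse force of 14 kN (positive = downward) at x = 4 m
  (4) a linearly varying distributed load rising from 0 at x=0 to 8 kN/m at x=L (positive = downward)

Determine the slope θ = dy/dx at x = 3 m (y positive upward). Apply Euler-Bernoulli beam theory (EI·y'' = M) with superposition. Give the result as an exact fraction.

Load 1 — point force P=11 kN at a=9 m (b=L-a=3):
  θ_1 = -Pb(L²-b²-3x²)/(6LEI)  [x≤a] = -11·3·(12²-3²-3·3²)/(6·12·10000) = -99/20000 rad
Load 2 — point force P=-2 kN at a=24/5 m (b=L-a=36/5):
  θ_2 = -Pb(L²-b²-3x²)/(6LEI)  [x≤a] = -(-2)·(36/5)·(12²-(36/5)²-3·3²)/(6·12·10000) = 1629/1250000 rad
Load 3 — point force P=14 kN at a=4 m (b=L-a=8):
  θ_3 = -Pb(L²-b²-3x²)/(6LEI)  [x≤a] = -14·8·(12²-8²-3·3²)/(6·12·10000) = -371/45000 rad
Load 4 — triangular load w₀=8 kN/m (0→w₀ over full span):
  θ_4 = -w₀(7L⁴-30L²x²+15x⁴)/(360LEI) = -8·(7·12⁴-30·12²·3²+15·3⁴)/(360·12·10000) = -3981/200000 rad
Superposition: θ = Σ θ_i = -1430831/45000000 rad ≈ -0.031796 rad

θ(3) = -1430831/45000000 rad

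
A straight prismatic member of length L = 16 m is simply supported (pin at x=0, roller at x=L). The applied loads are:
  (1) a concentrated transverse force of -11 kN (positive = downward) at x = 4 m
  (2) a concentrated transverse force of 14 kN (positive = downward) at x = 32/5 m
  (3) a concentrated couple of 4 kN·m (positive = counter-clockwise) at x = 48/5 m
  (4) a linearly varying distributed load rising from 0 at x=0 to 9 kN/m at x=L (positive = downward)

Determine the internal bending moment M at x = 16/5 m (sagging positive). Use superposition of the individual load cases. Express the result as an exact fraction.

M(16/5) = 9376/125 kN·m

Load 1 — point force P=-11 kN at a=4 m (b=L-a=12):
  M_1 = Pbx/L  [x≤a] = (-11)·12·(16/5)/16 = -132/5 kN·m
Load 2 — point force P=14 kN at a=32/5 m (b=L-a=48/5):
  M_2 = Pbx/L  [x≤a] = 14·(48/5)·(16/5)/16 = 672/25 kN·m
Load 3 — applied couple M₀=4 kN·m at a=48/5 m (b=L-a=32/5):
  M_3 = M₀x/L  [x≤a] = 4·(16/5)/16 = 4/5 kN·m
Load 4 — triangular load w₀=9 kN/m (0→w₀ over full span):
  M_4 = w₀Lx/6 - w₀x³/(6L) = 9·16·(16/5)/6 - 9·(16/5)³/(6·16) = 9216/125 kN·m
Superposition: M = Σ M_i = 9376/125 kN·m ≈ 75.008000 kN·m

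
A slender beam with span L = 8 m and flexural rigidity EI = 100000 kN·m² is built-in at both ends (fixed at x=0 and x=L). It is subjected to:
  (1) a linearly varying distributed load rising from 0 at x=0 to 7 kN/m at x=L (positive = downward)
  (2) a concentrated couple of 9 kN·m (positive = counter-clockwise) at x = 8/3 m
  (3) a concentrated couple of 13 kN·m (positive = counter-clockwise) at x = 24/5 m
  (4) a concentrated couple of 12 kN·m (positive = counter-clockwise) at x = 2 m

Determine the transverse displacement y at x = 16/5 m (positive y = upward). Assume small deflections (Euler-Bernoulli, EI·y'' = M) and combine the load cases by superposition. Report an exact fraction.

y(16/5) = -44027/195312500 m

Load 1 — triangular load w₀=7 kN/m (0→w₀ over full span):
  y_1 = -w₀x²(L-x)²(x+2L)/(120LEI) = -7·(16/5)²·(8-(16/5))²·((16/5)+2·8)/(120·8·100000) = -16128/48828125 m
Load 2 — applied couple M₀=9 kN·m at a=8/3 m (b=L-a=16/3):
  y_2 = (R_Ax³/6 - M_Ax²/2 - M₀(x-a)²/2)/EI  [x>a] with R_A=3/2, M_A=0 = ((3/2)·(16/5)³/6 - 0·(16/5)²/2 - 9·((16/5)-(8/3))²/2)/100000 = 27/390625 m
Load 3 — applied couple M₀=13 kN·m at a=24/5 m (b=L-a=16/5):
  y_3 = (R_Ax³/6 - M_Ax²/2)/EI  [x≤a] with R_A=117/50, M_A=104/25 = ((117/50)·(16/5)³/6 - (104/25)·(16/5)²/2)/100000 = -832/9765625 m
Load 4 — applied couple M₀=12 kN·m at a=2 m (b=L-a=6):
  y_4 = (R_Ax³/6 - M_Ax²/2 - M₀(x-a)²/2)/EI  [x>a] with R_A=27/16, M_A=-9/4 = ((27/16)·(16/5)³/6 - (-9/4)·(16/5)²/2 - 12·((16/5)-2)²/2)/100000 = 189/1562500 m
Superposition: y = Σ y_i = -44027/195312500 m ≈ -0.000225 m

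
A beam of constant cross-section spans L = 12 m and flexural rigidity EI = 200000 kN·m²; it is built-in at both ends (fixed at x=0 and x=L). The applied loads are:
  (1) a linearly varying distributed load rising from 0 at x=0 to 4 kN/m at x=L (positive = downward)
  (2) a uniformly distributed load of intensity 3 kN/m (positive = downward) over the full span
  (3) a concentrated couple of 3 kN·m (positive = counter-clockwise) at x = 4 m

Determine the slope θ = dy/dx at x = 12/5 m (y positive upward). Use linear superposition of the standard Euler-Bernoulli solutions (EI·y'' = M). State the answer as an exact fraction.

Load 1 — triangular load w₀=4 kN/m (0→w₀ over full span):
  θ_1 = -w₀(2x(L-x)(L-2x)(x+2L)+x²(L-x)²)/(120LEI) = -4·(2·(12/5)·(12-(12/5))·(12-2·(12/5))·((12/5)+2·12)+(12/5)²·(12-(12/5))²)/(120·12·200000) = -252/1953125 rad
Load 2 — uniform load w=3 kN/m over full span:
  θ_2 = -wx(L-x)(L-2x)/(12EI) = -3·(12/5)·(12-(12/5))·(12-2·(12/5))/(12·200000) = -81/390625 rad
Load 3 — applied couple M₀=3 kN·m at a=4 m (b=L-a=8):
  θ_3 = (R_Ax²/2 - M_Ax)/EI  [x≤a] with R_A=1/3, M_A=0 = ((1/3)·(12/5)²/2 - 0·(12/5))/200000 = 3/625000 rad
Superposition: θ = Σ θ_i = -5181/15625000 rad ≈ -0.000332 rad

θ(12/5) = -5181/15625000 rad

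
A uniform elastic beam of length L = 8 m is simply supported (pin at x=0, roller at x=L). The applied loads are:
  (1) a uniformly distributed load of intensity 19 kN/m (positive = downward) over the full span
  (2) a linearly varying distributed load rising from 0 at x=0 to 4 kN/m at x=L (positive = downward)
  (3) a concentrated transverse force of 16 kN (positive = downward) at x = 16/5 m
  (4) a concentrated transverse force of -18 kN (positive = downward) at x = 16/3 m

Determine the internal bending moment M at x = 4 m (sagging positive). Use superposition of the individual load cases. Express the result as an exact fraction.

Load 1 — uniform load w=19 kN/m over full span:
  M_1 = wx(L-x)/2 = 19·4·(8-4)/2 = 152 kN·m
Load 2 — triangular load w₀=4 kN/m (0→w₀ over full span):
  M_2 = w₀Lx/6 - w₀x³/(6L) = 4·8·4/6 - 4·4³/(6·8) = 16 kN·m
Load 3 — point force P=16 kN at a=16/5 m (b=L-a=24/5):
  M_3 = Pa(L-x)/L  [x>a] = 16·(16/5)·(8-4)/8 = 128/5 kN·m
Load 4 — point force P=-18 kN at a=16/3 m (b=L-a=8/3):
  M_4 = Pbx/L  [x≤a] = (-18)·(8/3)·4/8 = -24 kN·m
Superposition: M = Σ M_i = 848/5 kN·m ≈ 169.600000 kN·m

M(4) = 848/5 kN·m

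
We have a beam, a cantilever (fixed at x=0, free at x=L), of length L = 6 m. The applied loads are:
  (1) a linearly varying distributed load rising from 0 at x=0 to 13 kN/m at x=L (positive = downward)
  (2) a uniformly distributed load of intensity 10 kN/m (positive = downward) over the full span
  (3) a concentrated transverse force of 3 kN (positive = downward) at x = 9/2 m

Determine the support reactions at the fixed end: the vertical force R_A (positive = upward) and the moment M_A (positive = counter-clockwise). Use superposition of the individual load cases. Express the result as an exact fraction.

R_A = 102 kN, M_A = 699/2 kN·m

Load 1 — triangular load w₀=13 kN/m (0→w₀ over full span):
  R_A = w₀L/2 = 13·6/2 = 39 kN
  M_A = w₀L²/3 = 13·6²/3 = 156 kN·m
Load 2 — uniform load w=10 kN/m over full span:
  R_A = wL = 10·6 = 60 kN
  M_A = wL²/2 = 10·6²/2 = 180 kN·m
Load 3 — point force P=3 kN at a=9/2 m (b=L-a=3/2):
  R_A = P = 3 kN
  M_A = Pa = 3·(9/2) = 27/2 kN·m
Superposition: R_A = 102 kN, M_A = 699/2 kN·m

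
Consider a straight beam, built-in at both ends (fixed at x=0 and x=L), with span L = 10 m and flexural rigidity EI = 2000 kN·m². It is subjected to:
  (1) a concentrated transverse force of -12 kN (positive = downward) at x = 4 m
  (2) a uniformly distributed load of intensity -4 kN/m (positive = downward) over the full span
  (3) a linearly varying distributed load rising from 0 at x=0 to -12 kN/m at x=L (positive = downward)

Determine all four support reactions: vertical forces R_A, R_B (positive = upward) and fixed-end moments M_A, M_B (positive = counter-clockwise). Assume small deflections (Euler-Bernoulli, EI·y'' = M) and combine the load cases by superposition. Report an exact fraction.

Load 1 — point force P=-12 kN at a=4 m (b=L-a=6):
  R_A = Pb²(3a+b)/L³ = (-12)·6²·(3·4+6)/10³ = -972/125 kN
  M_A = Pab²/L² = (-12)·4·6²/10² = -432/25 kN·m
  R_B = Pa²(a+3b)/L³ = (-12)·4²·(4+3·6)/10³ = -528/125 kN
  M_B = -Pa²b/L² = -(-12)·4²·6/10² = 288/25 kN·m
Load 2 — uniform load w=-4 kN/m over full span:
  R_A = wL/2 = (-4)·10/2 = -20 kN
  M_A = wL²/12 = (-4)·10²/12 = -100/3 kN·m
  R_B = wL/2 = (-4)·10/2 = -20 kN
  M_B = -wL²/12 = -(-4)·10²/12 = 100/3 kN·m
Load 3 — triangular load w₀=-12 kN/m (0→w₀ over full span):
  R_A = 3w₀L/20 = 3·(-12)·10/20 = -18 kN
  M_A = w₀L²/30 = (-12)·10²/30 = -40 kN·m
  R_B = 7w₀L/20 = 7·(-12)·10/20 = -42 kN
  M_B = -w₀L²/20 = -(-12)·10²/20 = 60 kN·m
Superposition: R_A = -5722/125 kN, M_A = -6796/75 kN·m, R_B = -8278/125 kN, M_B = 7864/75 kN·m

R_A = -5722/125 kN, M_A = -6796/75 kN·m, R_B = -8278/125 kN, M_B = 7864/75 kN·m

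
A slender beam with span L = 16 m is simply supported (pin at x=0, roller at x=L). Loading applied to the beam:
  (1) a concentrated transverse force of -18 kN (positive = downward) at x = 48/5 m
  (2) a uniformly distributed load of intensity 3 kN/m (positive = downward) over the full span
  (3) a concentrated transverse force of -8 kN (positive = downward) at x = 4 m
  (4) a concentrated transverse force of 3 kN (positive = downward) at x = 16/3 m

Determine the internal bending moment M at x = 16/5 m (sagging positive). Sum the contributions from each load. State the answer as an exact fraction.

Load 1 — point force P=-18 kN at a=48/5 m (b=L-a=32/5):
  M_1 = Pbx/L  [x≤a] = (-18)·(32/5)·(16/5)/16 = -576/25 kN·m
Load 2 — uniform load w=3 kN/m over full span:
  M_2 = wx(L-x)/2 = 3·(16/5)·(16-(16/5))/2 = 1536/25 kN·m
Load 3 — point force P=-8 kN at a=4 m (b=L-a=12):
  M_3 = Pbx/L  [x≤a] = (-8)·12·(16/5)/16 = -96/5 kN·m
Load 4 — point force P=3 kN at a=16/3 m (b=L-a=32/3):
  M_4 = Pbx/L  [x≤a] = 3·(32/3)·(16/5)/16 = 32/5 kN·m
Superposition: M = Σ M_i = 128/5 kN·m ≈ 25.600000 kN·m

M(16/5) = 128/5 kN·m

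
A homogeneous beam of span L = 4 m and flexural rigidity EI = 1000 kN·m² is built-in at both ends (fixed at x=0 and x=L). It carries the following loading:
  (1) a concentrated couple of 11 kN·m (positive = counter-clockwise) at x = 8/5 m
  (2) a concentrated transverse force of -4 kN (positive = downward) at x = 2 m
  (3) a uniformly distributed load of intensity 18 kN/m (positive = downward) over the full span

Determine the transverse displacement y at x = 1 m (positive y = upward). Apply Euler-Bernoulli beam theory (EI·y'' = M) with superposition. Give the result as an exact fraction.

y(1) = -73/12000 m

Load 1 — applied couple M₀=11 kN·m at a=8/5 m (b=L-a=12/5):
  y_1 = (R_Ax³/6 - M_Ax²/2)/EI  [x≤a] with R_A=99/25, M_A=33/25 = ((99/25)·1³/6 - (33/25)·1²/2)/1000 = 0 m
Load 2 — point force P=-4 kN at a=2 m (b=L-a=2):
  y_2 = -Pb²x²(3aL-(3a+b)x)/(6L³EI)  [x≤a] = -(-4)·2²·1²·(3·2·4-(3·2+2)·1)/(6·4³·1000) = 1/1500 m
Load 3 — uniform load w=18 kN/m over full span:
  y_3 = -wx²(L-x)²/(24EI) = -18·1²·(4-1)²/(24·1000) = -27/4000 m
Superposition: y = Σ y_i = -73/12000 m ≈ -0.006083 m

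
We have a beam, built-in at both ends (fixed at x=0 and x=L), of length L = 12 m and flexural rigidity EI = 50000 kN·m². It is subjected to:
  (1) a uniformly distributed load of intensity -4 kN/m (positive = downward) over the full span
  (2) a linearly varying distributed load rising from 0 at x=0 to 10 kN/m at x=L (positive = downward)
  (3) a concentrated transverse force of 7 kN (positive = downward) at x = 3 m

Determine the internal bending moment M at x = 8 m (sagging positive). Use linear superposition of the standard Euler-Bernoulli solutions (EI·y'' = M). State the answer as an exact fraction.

Load 1 — uniform load w=-4 kN/m over full span:
  M_1 = wLx/2 - wL²/12 - wx²/2 = (-4)·12·8/2 - (-4)·12²/12 - (-4)·8²/2 = -16 kN·m
Load 2 — triangular load w₀=10 kN/m (0→w₀ over full span):
  M_2 = 3w₀Lx/20 - w₀L²/30 - w₀x³/(6L) = 3·10·12·8/20 - 10·12²/30 - 10·8³/(6·12) = 224/9 kN·m
Load 3 — point force P=7 kN at a=3 m (b=L-a=9):
  M_3 = Pa²(a+3b)(L-x)/L³ - Pa²b/L²  [x>a] = 7·3²·(3+3·9)·(12-8)/12³ - 7·3²·9/12² = 7/16 kN·m
Superposition: M = Σ M_i = 1343/144 kN·m ≈ 9.326389 kN·m

M(8) = 1343/144 kN·m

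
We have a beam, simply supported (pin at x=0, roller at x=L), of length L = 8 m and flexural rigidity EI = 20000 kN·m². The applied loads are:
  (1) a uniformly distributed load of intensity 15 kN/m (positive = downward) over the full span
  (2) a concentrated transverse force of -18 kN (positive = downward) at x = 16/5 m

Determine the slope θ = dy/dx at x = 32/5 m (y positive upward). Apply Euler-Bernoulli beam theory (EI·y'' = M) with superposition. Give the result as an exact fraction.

θ(32/5) = 774/78125 rad

Load 1 — uniform load w=15 kN/m over full span:
  θ_1 = -w(L³-6Lx²+4x³)/(24EI) = -15·(8³-6·8·(32/5)²+4·(32/5)³)/(24·20000) = 198/15625 rad
Load 2 — point force P=-18 kN at a=16/5 m (b=L-a=24/5):
  θ_2 = -Pa(2L²-6Lx+3x²+a²)/(6LEI)  [x>a] = -(-18)·(16/5)·(2·8²-6·8·(32/5)+3·(32/5)²+(16/5)²)/(6·8·20000) = -216/78125 rad
Superposition: θ = Σ θ_i = 774/78125 rad ≈ 0.009907 rad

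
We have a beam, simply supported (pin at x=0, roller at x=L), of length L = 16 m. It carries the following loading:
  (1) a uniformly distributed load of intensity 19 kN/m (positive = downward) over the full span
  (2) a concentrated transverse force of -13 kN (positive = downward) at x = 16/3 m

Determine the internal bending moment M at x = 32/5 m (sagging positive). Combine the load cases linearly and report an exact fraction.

M(32/5) = 13552/25 kN·m

Load 1 — uniform load w=19 kN/m over full span:
  M_1 = wx(L-x)/2 = 19·(32/5)·(16-(32/5))/2 = 14592/25 kN·m
Load 2 — point force P=-13 kN at a=16/3 m (b=L-a=32/3):
  M_2 = Pa(L-x)/L  [x>a] = (-13)·(16/3)·(16-(32/5))/16 = -208/5 kN·m
Superposition: M = Σ M_i = 13552/25 kN·m ≈ 542.080000 kN·m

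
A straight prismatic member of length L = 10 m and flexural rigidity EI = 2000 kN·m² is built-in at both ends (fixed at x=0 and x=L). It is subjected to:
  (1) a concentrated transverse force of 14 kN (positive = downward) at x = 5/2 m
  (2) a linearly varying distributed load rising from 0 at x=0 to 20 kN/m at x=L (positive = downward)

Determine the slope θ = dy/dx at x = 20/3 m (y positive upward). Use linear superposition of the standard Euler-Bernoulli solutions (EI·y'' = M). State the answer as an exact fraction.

Load 1 — point force P=14 kN at a=5/2 m (b=L-a=15/2):
  θ_1 = Pa²(L-x)(2bL-(3b+a)(L-x))/(2L³EI)  [x>a] = 14·(5/2)²·(10-(20/3))·(2·(15/2)·10-(3·(15/2)+(5/2))·(10-(20/3)))/(2·10³·2000) = 7/1440 rad
Load 2 — triangular load w₀=20 kN/m (0→w₀ over full span):
  θ_2 = -w₀(2x(L-x)(L-2x)(x+2L)+x²(L-x)²)/(120LEI) = -20·(2·(20/3)·(10-(20/3))·(10-2·(20/3))·((20/3)+2·10)+(20/3)²·(10-(20/3))²)/(120·10·2000) = 7/243 rad
Superposition: θ = Σ θ_i = 1309/38880 rad ≈ 0.033668 rad

θ(20/3) = 1309/38880 rad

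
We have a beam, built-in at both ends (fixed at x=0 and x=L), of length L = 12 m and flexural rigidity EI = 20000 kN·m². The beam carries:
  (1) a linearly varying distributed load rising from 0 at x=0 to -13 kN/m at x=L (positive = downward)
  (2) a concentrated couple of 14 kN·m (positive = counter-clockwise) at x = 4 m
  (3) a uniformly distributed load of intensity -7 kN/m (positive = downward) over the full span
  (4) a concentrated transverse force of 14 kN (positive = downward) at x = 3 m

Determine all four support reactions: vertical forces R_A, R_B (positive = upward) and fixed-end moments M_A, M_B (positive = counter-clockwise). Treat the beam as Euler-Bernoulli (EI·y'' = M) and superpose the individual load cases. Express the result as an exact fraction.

Load 1 — triangular load w₀=-13 kN/m (0→w₀ over full span):
  R_A = 3w₀L/20 = 3·(-13)·12/20 = -117/5 kN
  M_A = w₀L²/30 = (-13)·12²/30 = -312/5 kN·m
  R_B = 7w₀L/20 = 7·(-13)·12/20 = -273/5 kN
  M_B = -w₀L²/20 = -(-13)·12²/20 = 468/5 kN·m
Load 2 — applied couple M₀=14 kN·m at a=4 m (b=L-a=8):
  R_A = 6M₀ab/L³ = 6·14·4·8/12³ = 14/9 kN
  M_A = M₀b(2a-b)/L² = 14·8·(2·4-8)/12² = 0 kN·m
  R_B = -6M₀ab/L³ = -6·14·4·8/12³ = -14/9 kN
  M_B = M₀a(2b-a)/L² = 14·4·(2·8-4)/12² = 14/3 kN·m
Load 3 — uniform load w=-7 kN/m over full span:
  R_A = wL/2 = (-7)·12/2 = -42 kN
  M_A = wL²/12 = (-7)·12²/12 = -84 kN·m
  R_B = wL/2 = (-7)·12/2 = -42 kN
  M_B = -wL²/12 = -(-7)·12²/12 = 84 kN·m
Load 4 — point force P=14 kN at a=3 m (b=L-a=9):
  R_A = Pb²(3a+b)/L³ = 14·9²·(3·3+9)/12³ = 189/16 kN
  M_A = Pab²/L² = 14·3·9²/12² = 189/8 kN·m
  R_B = Pa²(a+3b)/L³ = 14·3²·(3+3·9)/12³ = 35/16 kN
  M_B = -Pa²b/L² = -14·3²·9/12² = -63/8 kN·m
Superposition: R_A = -37463/720 kN, M_A = -4911/40 kN·m, R_B = -69097/720 kN, M_B = 20927/120 kN·m

R_A = -37463/720 kN, M_A = -4911/40 kN·m, R_B = -69097/720 kN, M_B = 20927/120 kN·m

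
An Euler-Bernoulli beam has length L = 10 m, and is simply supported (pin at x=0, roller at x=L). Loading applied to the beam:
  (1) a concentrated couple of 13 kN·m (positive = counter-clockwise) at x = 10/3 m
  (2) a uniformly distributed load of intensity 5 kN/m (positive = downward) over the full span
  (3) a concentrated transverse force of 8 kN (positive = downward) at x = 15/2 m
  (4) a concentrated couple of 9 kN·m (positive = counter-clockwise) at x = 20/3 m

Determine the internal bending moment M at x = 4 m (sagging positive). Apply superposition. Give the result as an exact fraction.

Load 1 — applied couple M₀=13 kN·m at a=10/3 m (b=L-a=20/3):
  M_1 = M₀x/L - M₀  [x>a] = 13·4/10 - 13 = -39/5 kN·m
Load 2 — uniform load w=5 kN/m over full span:
  M_2 = wx(L-x)/2 = 5·4·(10-4)/2 = 60 kN·m
Load 3 — point force P=8 kN at a=15/2 m (b=L-a=5/2):
  M_3 = Pbx/L  [x≤a] = 8·(5/2)·4/10 = 8 kN·m
Load 4 — applied couple M₀=9 kN·m at a=20/3 m (b=L-a=10/3):
  M_4 = M₀x/L  [x≤a] = 9·4/10 = 18/5 kN·m
Superposition: M = Σ M_i = 319/5 kN·m ≈ 63.800000 kN·m

M(4) = 319/5 kN·m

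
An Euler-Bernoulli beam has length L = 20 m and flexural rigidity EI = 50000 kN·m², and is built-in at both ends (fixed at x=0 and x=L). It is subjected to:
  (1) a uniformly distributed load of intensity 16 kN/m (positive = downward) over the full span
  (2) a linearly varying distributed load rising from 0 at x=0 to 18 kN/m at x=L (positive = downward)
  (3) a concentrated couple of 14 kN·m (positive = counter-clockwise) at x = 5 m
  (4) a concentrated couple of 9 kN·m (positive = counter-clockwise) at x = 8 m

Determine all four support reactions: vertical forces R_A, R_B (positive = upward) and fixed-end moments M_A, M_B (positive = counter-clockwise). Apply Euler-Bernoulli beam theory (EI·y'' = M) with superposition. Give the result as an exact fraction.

Load 1 — uniform load w=16 kN/m over full span:
  R_A = wL/2 = 16·20/2 = 160 kN
  M_A = wL²/12 = 16·20²/12 = 1600/3 kN·m
  R_B = wL/2 = 16·20/2 = 160 kN
  M_B = -wL²/12 = -16·20²/12 = -1600/3 kN·m
Load 2 — triangular load w₀=18 kN/m (0→w₀ over full span):
  R_A = 3w₀L/20 = 3·18·20/20 = 54 kN
  M_A = w₀L²/30 = 18·20²/30 = 240 kN·m
  R_B = 7w₀L/20 = 7·18·20/20 = 126 kN
  M_B = -w₀L²/20 = -18·20²/20 = -360 kN·m
Load 3 — applied couple M₀=14 kN·m at a=5 m (b=L-a=15):
  R_A = 6M₀ab/L³ = 6·14·5·15/20³ = 63/80 kN
  M_A = M₀b(2a-b)/L² = 14·15·(2·5-15)/20² = -21/8 kN·m
  R_B = -6M₀ab/L³ = -6·14·5·15/20³ = -63/80 kN
  M_B = M₀a(2b-a)/L² = 14·5·(2·15-5)/20² = 35/8 kN·m
Load 4 — applied couple M₀=9 kN·m at a=8 m (b=L-a=12):
  R_A = 6M₀ab/L³ = 6·9·8·12/20³ = 81/125 kN
  M_A = M₀b(2a-b)/L² = 9·12·(2·8-12)/20² = 27/25 kN·m
  R_B = -6M₀ab/L³ = -6·9·8·12/20³ = -81/125 kN
  M_B = M₀a(2b-a)/L² = 9·8·(2·12-8)/20² = 72/25 kN·m
Superposition: R_A = 430871/2000 kN, M_A = 463073/600 kN·m, R_B = 569129/2000 kN, M_B = -531647/600 kN·m

R_A = 430871/2000 kN, M_A = 463073/600 kN·m, R_B = 569129/2000 kN, M_B = -531647/600 kN·m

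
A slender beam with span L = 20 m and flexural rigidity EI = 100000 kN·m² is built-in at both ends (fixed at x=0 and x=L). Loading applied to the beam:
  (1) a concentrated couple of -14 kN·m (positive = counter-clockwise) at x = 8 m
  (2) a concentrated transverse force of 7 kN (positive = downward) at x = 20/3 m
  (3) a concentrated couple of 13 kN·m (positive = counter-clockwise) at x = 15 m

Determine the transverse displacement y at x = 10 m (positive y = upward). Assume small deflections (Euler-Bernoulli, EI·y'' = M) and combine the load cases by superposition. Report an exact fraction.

y(10) = -114469/32400000 m

Load 1 — applied couple M₀=-14 kN·m at a=8 m (b=L-a=12):
  y_1 = (R_Ax³/6 - M_Ax²/2 - M₀(x-a)²/2)/EI  [x>a] with R_A=-126/125, M_A=-42/25 = ((-126/125)·10³/6 - (-42/25)·10²/2 - (-14)·(10-8)²/2)/100000 = -7/12500 m
Load 2 — point force P=7 kN at a=20/3 m (b=L-a=40/3):
  y_2 = -Pa²(L-x)²(3bL-(3b+a)(L-x))/(6L³EI)  [x>a] = -7·(20/3)²·(20-10)²·(3·(40/3)·20-(3·(40/3)+(20/3))·(20-10))/(6·20³·100000) = -7/3240 m
Load 3 — applied couple M₀=13 kN·m at a=15 m (b=L-a=5):
  y_3 = (R_Ax³/6 - M_Ax²/2)/EI  [x≤a] with R_A=117/160, M_A=65/16 = ((117/160)·10³/6 - (65/16)·10²/2)/100000 = -13/16000 m
Superposition: y = Σ y_i = -114469/32400000 m ≈ -0.003533 m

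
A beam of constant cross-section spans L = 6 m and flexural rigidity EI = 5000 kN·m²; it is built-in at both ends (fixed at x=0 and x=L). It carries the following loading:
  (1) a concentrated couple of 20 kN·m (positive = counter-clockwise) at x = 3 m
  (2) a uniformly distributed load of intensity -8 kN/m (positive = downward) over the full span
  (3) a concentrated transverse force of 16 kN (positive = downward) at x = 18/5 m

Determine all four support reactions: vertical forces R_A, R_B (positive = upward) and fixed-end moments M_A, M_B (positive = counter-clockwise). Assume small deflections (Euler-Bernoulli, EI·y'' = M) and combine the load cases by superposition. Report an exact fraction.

R_A = -1671/125 kN, M_A = -1223/125 kN·m, R_B = -2329/125 kN, M_B = 1897/125 kN·m

Load 1 — applied couple M₀=20 kN·m at a=3 m (b=L-a=3):
  R_A = 6M₀ab/L³ = 6·20·3·3/6³ = 5 kN
  M_A = M₀b(2a-b)/L² = 20·3·(2·3-3)/6² = 5 kN·m
  R_B = -6M₀ab/L³ = -6·20·3·3/6³ = -5 kN
  M_B = M₀a(2b-a)/L² = 20·3·(2·3-3)/6² = 5 kN·m
Load 2 — uniform load w=-8 kN/m over full span:
  R_A = wL/2 = (-8)·6/2 = -24 kN
  M_A = wL²/12 = (-8)·6²/12 = -24 kN·m
  R_B = wL/2 = (-8)·6/2 = -24 kN
  M_B = -wL²/12 = -(-8)·6²/12 = 24 kN·m
Load 3 — point force P=16 kN at a=18/5 m (b=L-a=12/5):
  R_A = Pb²(3a+b)/L³ = 16·(12/5)²·(3·(18/5)+(12/5))/6³ = 704/125 kN
  M_A = Pab²/L² = 16·(18/5)·(12/5)²/6² = 1152/125 kN·m
  R_B = Pa²(a+3b)/L³ = 16·(18/5)²·((18/5)+3·(12/5))/6³ = 1296/125 kN
  M_B = -Pa²b/L² = -16·(18/5)²·(12/5)/6² = -1728/125 kN·m
Superposition: R_A = -1671/125 kN, M_A = -1223/125 kN·m, R_B = -2329/125 kN, M_B = 1897/125 kN·m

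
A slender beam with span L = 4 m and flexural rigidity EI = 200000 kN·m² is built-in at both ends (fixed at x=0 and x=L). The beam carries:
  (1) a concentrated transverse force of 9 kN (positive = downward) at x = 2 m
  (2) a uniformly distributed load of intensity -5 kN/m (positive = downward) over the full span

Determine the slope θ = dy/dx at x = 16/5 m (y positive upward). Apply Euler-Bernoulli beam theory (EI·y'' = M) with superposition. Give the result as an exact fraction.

Load 1 — point force P=9 kN at a=2 m (b=L-a=2):
  θ_1 = Pa²(L-x)(2bL-(3b+a)(L-x))/(2L³EI)  [x>a] = 9·2²·(4-(16/5))·(2·2·4-(3·2+2)·(4-(16/5)))/(2·4³·200000) = 27/2500000 rad
Load 2 — uniform load w=-5 kN/m over full span:
  θ_2 = -wx(L-x)(L-2x)/(12EI) = -(-5)·(16/5)·(4-(16/5))·(4-2·(16/5))/(12·200000) = -1/78125 rad
Superposition: θ = Σ θ_i = -1/500000 rad ≈ -0.000002 rad

θ(16/5) = -1/500000 rad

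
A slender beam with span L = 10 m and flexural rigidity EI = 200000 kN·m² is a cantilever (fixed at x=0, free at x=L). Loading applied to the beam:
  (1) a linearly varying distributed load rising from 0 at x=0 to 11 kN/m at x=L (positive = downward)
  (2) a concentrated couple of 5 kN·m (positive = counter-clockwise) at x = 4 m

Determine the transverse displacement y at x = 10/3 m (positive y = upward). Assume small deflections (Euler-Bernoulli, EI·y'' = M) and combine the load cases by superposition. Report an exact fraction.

Load 1 — triangular load w₀=11 kN/m (0→w₀ over full span):
  y_1 = (w₀Lx³/12-w₀L²x²/6-w₀x⁵/(120L))/EI = (11·10·(10/3)³/12-11·10²·(10/3)²/6-11·(10/3)⁵/(120·10))/200000 = -4961/583200 m
Load 2 — applied couple M₀=5 kN·m at a=4 m (b=L-a=6):
  y_2 = M₀x²/(2EI)  [x≤a] = 5·(10/3)²/(2·200000) = 1/7200 m
Superposition: y = Σ y_i = -61/7290 m ≈ -0.008368 m

y(10/3) = -61/7290 m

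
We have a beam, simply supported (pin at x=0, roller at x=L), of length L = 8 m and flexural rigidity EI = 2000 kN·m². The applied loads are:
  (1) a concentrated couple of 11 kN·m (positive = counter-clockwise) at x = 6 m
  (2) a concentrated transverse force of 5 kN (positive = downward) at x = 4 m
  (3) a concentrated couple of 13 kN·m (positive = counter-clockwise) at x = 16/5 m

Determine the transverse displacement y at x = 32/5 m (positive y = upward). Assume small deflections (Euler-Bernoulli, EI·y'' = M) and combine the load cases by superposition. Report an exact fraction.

Load 1 — applied couple M₀=11 kN·m at a=6 m (b=L-a=2):
  y_1 = (M₀x³/(6L)-M₀(x-a)²/2+C₁x)/EI  [x>a] with C₁=M₀(3b²-L²)/(6L)=-143/12 = (11·(32/5)³/(6·8)-11·((32/5)-6)²/2+(-143/12)·(32/5))/2000 = -1067/125000 m
Load 2 — point force P=5 kN at a=4 m (b=L-a=4):
  y_2 = -Pa(L-x)(2Lx-a²-x²)/(6LEI)  [x>a] = -5·4·(8-(32/5))·(2·8·(32/5)-4²-(32/5)²)/(6·8·2000) = -142/9375 m
Load 3 — applied couple M₀=13 kN·m at a=16/5 m (b=L-a=24/5):
  y_3 = (M₀x³/(6L)-M₀(x-a)²/2+C₁x)/EI  [x>a] with C₁=M₀(3b²-L²)/(6L)=104/75 = (13·(32/5)³/(6·8)-13·((32/5)-(16/5))²/2+(104/75)·(32/5))/2000 = 104/15625 m
Superposition: y = Σ y_i = -1277/75000 m ≈ -0.017027 m

y(32/5) = -1277/75000 m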